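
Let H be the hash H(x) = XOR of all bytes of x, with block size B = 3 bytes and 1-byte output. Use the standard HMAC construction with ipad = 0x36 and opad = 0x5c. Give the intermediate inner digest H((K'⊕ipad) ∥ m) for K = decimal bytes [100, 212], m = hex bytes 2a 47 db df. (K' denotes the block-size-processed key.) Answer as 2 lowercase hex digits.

Key decimal bytes [100, 212] = 64 d4 is 2 bytes ≤ B = 3; zero-pad to 3 bytes: K' = 64 d4 00.
K' ⊕ ipad = 52 e2 36.
Inner input = 52 e2 36 ∥ 2a 47 db df.
Inner hash: XOR 52⊕e2⊕36⊕2a⊕47⊕db⊕df = ef.

ef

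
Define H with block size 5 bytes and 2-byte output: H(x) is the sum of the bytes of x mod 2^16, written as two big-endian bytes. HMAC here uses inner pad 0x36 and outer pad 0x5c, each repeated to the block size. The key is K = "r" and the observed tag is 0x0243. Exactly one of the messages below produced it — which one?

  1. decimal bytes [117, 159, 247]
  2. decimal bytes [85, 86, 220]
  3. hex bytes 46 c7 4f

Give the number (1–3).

Key "r" = 72 is 1 byte ≤ B = 5; zero-pad to 5 bytes: K' = 72 00 00 00 00.
K' ⊕ ipad = 44 36 36 36 36; K' ⊕ opad = 2e 5c 5c 5c 5c.
m1: inner = H(44 36 36 36 36 75 9f f7) = 03 27; tag = H(2e 5c 5c 5c 5c 03 27) = 01c8
m2: inner = H(44 36 36 36 36 55 56 dc) = 02 a3; tag = H(2e 5c 5c 5c 5c 02 a3) = 0243 ← matches
m3: inner = H(44 36 36 36 36 46 c7 4f) = 02 78; tag = H(2e 5c 5c 5c 5c 02 78) = 0218

2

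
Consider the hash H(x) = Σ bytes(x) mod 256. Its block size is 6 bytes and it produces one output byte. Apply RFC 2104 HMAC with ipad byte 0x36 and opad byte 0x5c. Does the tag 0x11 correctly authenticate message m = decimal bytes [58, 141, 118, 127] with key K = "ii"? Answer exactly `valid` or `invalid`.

Key "ii" = 69 69 is 2 bytes ≤ B = 6; zero-pad to 6 bytes: K' = 69 69 00 00 00 00.
K' ⊕ ipad = 5f 5f 36 36 36 36; K' ⊕ opad = 35 35 5c 5c 5c 5c.
Inner hash: sum = 95+95+54+54+54+54+58+141+118+127 = 850; mod 256 = 82 → 52.
Outer hash (recomputed tag): sum = 53+53+92+92+92+92+82 = 556; mod 256 = 44 → 2c.
Recomputed tag = 2c; claimed = 11 → mismatch.

invalid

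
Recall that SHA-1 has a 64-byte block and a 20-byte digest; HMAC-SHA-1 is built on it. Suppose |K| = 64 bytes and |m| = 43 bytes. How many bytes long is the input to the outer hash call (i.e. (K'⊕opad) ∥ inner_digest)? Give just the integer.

Key is 64 ≤ 64 bytes, zero-padded: |K'| = 64.
Outer input = (K'⊕opad) ∥ H(inner) → 64 + 20 = 84 bytes.

84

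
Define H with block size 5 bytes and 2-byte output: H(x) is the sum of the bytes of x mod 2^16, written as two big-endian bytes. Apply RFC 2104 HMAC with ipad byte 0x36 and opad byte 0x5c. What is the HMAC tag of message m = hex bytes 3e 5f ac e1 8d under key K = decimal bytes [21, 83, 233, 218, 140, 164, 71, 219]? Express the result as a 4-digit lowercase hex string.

0266

Key decimal bytes [21, 83, 233, 218, 140, 164, 71, 219] = 15 53 e9 da 8c a4 47 db is 8 bytes > B = 5, so hash it first: H(key) = 04 7d, then zero-pad to 5 bytes: K' = 04 7d 00 00 00.
K' ⊕ ipad = 32 4b 36 36 36.  K' ⊕ opad = 58 21 5c 5c 5c.
Inner input = (K'⊕ipad) ∥ m = 32 4b 36 36 36 ∥ 3e 5f ac e1 8d.
Inner hash: sum = 50+75+54+54+54+62+95+172+225+141 = 982 → 03 d6.
Outer input = (K'⊕opad) ∥ inner = 58 21 5c 5c 5c ∥ 03 d6.
Outer hash (tag): sum = 88+33+92+92+92+3+214 = 614 → 02 66.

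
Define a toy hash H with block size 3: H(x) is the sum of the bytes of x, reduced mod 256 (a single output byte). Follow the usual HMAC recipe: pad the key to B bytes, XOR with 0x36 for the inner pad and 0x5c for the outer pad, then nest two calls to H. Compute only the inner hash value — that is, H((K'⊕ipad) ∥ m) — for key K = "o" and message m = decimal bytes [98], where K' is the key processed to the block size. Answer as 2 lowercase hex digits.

Key "o" = 6f is 1 byte ≤ B = 3; zero-pad to 3 bytes: K' = 6f 00 00.
K' ⊕ ipad = 59 36 36.
Inner input = 59 36 36 ∥ 62.
Inner hash: sum = 89+54+54+98 = 295; mod 256 = 39 → 27.

27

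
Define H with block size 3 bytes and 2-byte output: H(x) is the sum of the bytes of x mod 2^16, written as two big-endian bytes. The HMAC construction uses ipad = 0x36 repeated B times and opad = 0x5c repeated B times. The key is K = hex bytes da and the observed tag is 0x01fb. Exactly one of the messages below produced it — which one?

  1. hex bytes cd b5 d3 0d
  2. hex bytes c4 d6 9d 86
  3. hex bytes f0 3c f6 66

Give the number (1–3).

1

Key hex bytes da is 1 byte ≤ B = 3; zero-pad to 3 bytes: K' = da 00 00.
K' ⊕ ipad = ec 36 36; K' ⊕ opad = 86 5c 5c.
m1: inner = H(ec 36 36 cd b5 d3 0d) = 03 ba; tag = H(86 5c 5c 03 ba) = 01fb ← matches
m2: inner = H(ec 36 36 c4 d6 9d 86) = 04 15; tag = H(86 5c 5c 04 15) = 0157
m3: inner = H(ec 36 36 f0 3c f6 66) = 03 e0; tag = H(86 5c 5c 03 e0) = 0221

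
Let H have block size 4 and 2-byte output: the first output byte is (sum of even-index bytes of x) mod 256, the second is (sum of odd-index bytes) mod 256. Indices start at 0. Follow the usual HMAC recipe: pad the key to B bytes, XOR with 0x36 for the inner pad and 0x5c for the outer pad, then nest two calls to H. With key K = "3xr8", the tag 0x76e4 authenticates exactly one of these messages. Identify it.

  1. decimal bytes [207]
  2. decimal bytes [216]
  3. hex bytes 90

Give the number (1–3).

Key "3xr8" = 33 78 72 38 is exactly B = 4 bytes: K' = 33 78 72 38.
K' ⊕ ipad = 05 4e 44 0e; K' ⊕ opad = 6f 24 2e 64.
m1: inner = H(05 4e 44 0e cf) = 18 5c; tag = H(6f 24 2e 64 18 5c) = b5e4
m2: inner = H(05 4e 44 0e d8) = 21 5c; tag = H(6f 24 2e 64 21 5c) = bee4
m3: inner = H(05 4e 44 0e 90) = d9 5c; tag = H(6f 24 2e 64 d9 5c) = 76e4 ← matches

3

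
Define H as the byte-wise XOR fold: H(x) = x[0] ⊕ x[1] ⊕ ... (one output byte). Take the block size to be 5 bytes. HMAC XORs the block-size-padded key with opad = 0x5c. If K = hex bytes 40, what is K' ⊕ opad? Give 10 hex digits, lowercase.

Key hex bytes 40 is 1 byte ≤ B = 5; zero-pad to 5 bytes: K' = 40 00 00 00 00.
XOR each byte with 0x5c: 40⊕5c=1c, 00⊕5c=5c, 00⊕5c=5c, 00⊕5c=5c, 00⊕5c=5c.

1c5c5c5c5c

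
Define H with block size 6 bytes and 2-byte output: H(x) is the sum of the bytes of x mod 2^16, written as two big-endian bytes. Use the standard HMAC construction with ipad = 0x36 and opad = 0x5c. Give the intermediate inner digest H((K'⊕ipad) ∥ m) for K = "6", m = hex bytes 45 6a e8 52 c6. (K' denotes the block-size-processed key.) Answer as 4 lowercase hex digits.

Key "6" = 36 is 1 byte ≤ B = 6; zero-pad to 6 bytes: K' = 36 00 00 00 00 00.
K' ⊕ ipad = 00 36 36 36 36 36.
Inner input = 00 36 36 36 36 36 ∥ 45 6a e8 52 c6.
Inner hash: sum = 0+54+54+54+54+54+69+106+232+82+198 = 957 → 03 bd.

03bd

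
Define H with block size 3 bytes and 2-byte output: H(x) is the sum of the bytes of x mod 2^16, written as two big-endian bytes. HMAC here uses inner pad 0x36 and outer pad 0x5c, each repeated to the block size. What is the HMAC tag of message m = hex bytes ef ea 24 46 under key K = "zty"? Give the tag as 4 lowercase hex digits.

Key "zty" = 7a 74 79 is exactly B = 3 bytes: K' = 7a 74 79.
K' ⊕ ipad = 4c 42 4f.  K' ⊕ opad = 26 28 25.
Inner input = (K'⊕ipad) ∥ m = 4c 42 4f ∥ ef ea 24 46.
Inner hash: sum = 76+66+79+239+234+36+70 = 800 → 03 20.
Outer input = (K'⊕opad) ∥ inner = 26 28 25 ∥ 03 20.
Outer hash (tag): sum = 38+40+37+3+32 = 150 → 00 96.

0096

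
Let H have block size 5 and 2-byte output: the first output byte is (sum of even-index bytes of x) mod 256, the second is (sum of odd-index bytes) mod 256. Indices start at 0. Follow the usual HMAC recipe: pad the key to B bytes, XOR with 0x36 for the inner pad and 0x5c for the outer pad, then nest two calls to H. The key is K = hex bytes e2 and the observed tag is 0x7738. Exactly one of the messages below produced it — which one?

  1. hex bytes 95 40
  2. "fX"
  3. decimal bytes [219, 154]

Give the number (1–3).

Key hex bytes e2 is 1 byte ≤ B = 5; zero-pad to 5 bytes: K' = e2 00 00 00 00.
K' ⊕ ipad = d4 36 36 36 36; K' ⊕ opad = be 5c 5c 5c 5c.
m1: inner = H(d4 36 36 36 36 95 40) = 80 01; tag = H(be 5c 5c 5c 5c 80 01) = 7738 ← matches
m2: inner = H(d4 36 36 36 36 66 58) = 98 d2; tag = H(be 5c 5c 5c 5c 98 d2) = 4850
m3: inner = H(d4 36 36 36 36 db 9a) = da 47; tag = H(be 5c 5c 5c 5c da 47) = bd92

1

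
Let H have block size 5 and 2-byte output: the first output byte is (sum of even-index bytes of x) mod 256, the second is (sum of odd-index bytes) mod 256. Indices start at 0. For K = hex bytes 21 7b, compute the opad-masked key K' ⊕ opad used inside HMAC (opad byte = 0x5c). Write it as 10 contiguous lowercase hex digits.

7d275c5c5c

Key hex bytes 21 7b is 2 bytes ≤ B = 5; zero-pad to 5 bytes: K' = 21 7b 00 00 00.
XOR each byte with 0x5c: 21⊕5c=7d, 7b⊕5c=27, 00⊕5c=5c, 00⊕5c=5c, 00⊕5c=5c.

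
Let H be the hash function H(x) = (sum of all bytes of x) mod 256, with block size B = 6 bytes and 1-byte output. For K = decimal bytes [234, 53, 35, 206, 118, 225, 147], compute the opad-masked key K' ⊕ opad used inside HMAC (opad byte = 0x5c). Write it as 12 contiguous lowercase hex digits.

Key decimal bytes [234, 53, 35, 206, 118, 225, 147] = ea 35 23 ce 76 e1 93 is 7 bytes > B = 6, so hash it first: H(key) = fa, then zero-pad to 6 bytes: K' = fa 00 00 00 00 00.
XOR each byte with 0x5c: fa⊕5c=a6, 00⊕5c=5c, 00⊕5c=5c, 00⊕5c=5c, 00⊕5c=5c, 00⊕5c=5c.

a65c5c5c5c5c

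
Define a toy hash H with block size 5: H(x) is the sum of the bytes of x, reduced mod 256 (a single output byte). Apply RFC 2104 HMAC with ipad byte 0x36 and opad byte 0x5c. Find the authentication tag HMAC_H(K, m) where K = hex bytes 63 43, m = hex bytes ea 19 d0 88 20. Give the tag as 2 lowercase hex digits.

59

Key hex bytes 63 43 is 2 bytes ≤ B = 5; zero-pad to 5 bytes: K' = 63 43 00 00 00.
K' ⊕ ipad = 55 75 36 36 36.  K' ⊕ opad = 3f 1f 5c 5c 5c.
Inner input = (K'⊕ipad) ∥ m = 55 75 36 36 36 ∥ ea 19 d0 88 20.
Inner hash: sum = 85+117+54+54+54+234+25+208+136+32 = 999; mod 256 = 231 → e7.
Outer input = (K'⊕opad) ∥ inner = 3f 1f 5c 5c 5c ∥ e7.
Outer hash (tag): sum = 63+31+92+92+92+231 = 601; mod 256 = 89 → 59.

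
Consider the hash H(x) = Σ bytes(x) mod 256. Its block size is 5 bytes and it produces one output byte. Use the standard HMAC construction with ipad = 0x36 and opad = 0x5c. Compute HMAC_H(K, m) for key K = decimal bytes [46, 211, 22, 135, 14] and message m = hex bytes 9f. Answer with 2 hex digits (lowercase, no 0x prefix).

1d

Key decimal bytes [46, 211, 22, 135, 14] = 2e d3 16 87 0e is exactly B = 5 bytes: K' = 2e d3 16 87 0e.
K' ⊕ ipad = 18 e5 20 b1 38.  K' ⊕ opad = 72 8f 4a db 52.
Inner input = (K'⊕ipad) ∥ m = 18 e5 20 b1 38 ∥ 9f.
Inner hash: sum = 24+229+32+177+56+159 = 677; mod 256 = 165 → a5.
Outer input = (K'⊕opad) ∥ inner = 72 8f 4a db 52 ∥ a5.
Outer hash (tag): sum = 114+143+74+219+82+165 = 797; mod 256 = 29 → 1d.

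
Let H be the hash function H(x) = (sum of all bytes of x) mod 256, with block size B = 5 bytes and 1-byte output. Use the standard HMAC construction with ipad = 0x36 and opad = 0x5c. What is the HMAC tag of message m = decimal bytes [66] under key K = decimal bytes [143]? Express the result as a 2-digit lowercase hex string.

Key decimal bytes [143] = 8f is 1 byte ≤ B = 5; zero-pad to 5 bytes: K' = 8f 00 00 00 00.
K' ⊕ ipad = b9 36 36 36 36.  K' ⊕ opad = d3 5c 5c 5c 5c.
Inner input = (K'⊕ipad) ∥ m = b9 36 36 36 36 ∥ 42.
Inner hash: sum = 185+54+54+54+54+66 = 467; mod 256 = 211 → d3.
Outer input = (K'⊕opad) ∥ inner = d3 5c 5c 5c 5c ∥ d3.
Outer hash (tag): sum = 211+92+92+92+92+211 = 790; mod 256 = 22 → 16.

16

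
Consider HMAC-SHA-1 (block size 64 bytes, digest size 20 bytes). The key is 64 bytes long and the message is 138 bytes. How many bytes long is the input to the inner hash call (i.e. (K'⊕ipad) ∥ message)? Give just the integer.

202

Key is 64 ≤ 64 bytes, zero-padded: |K'| = 64.
Inner input = (K'⊕ipad) ∥ m → 64 + 138 = 202 bytes.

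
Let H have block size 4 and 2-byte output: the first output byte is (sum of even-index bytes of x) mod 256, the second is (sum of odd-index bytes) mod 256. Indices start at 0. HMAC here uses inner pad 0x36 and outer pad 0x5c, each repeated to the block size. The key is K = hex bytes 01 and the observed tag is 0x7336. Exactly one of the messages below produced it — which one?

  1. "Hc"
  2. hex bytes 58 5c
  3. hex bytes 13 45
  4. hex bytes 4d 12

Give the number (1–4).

Key hex bytes 01 is 1 byte ≤ B = 4; zero-pad to 4 bytes: K' = 01 00 00 00.
K' ⊕ ipad = 37 36 36 36; K' ⊕ opad = 5d 5c 5c 5c.
m1: inner = H(37 36 36 36 48 63) = b5 cf; tag = H(5d 5c 5c 5c b5 cf) = 6e87
m2: inner = H(37 36 36 36 58 5c) = c5 c8; tag = H(5d 5c 5c 5c c5 c8) = 7e80
m3: inner = H(37 36 36 36 13 45) = 80 b1; tag = H(5d 5c 5c 5c 80 b1) = 3969
m4: inner = H(37 36 36 36 4d 12) = ba 7e; tag = H(5d 5c 5c 5c ba 7e) = 7336 ← matches

4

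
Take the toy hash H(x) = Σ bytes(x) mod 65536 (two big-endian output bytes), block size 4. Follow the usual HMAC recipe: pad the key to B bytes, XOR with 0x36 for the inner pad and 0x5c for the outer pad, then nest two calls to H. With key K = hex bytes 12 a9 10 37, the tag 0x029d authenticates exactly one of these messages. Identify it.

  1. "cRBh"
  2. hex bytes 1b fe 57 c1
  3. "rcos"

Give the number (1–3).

Key hex bytes 12 a9 10 37 is exactly B = 4 bytes: K' = 12 a9 10 37.
K' ⊕ ipad = 24 9f 26 01; K' ⊕ opad = 4e f5 4c 6b.
m1: inner = H(24 9f 26 01 63 52 42 68) = 02 49; tag = H(4e f5 4c 6b 02 49) = 0245
m2: inner = H(24 9f 26 01 1b fe 57 c1) = 03 1b; tag = H(4e f5 4c 6b 03 1b) = 0218
m3: inner = H(24 9f 26 01 72 63 6f 73) = 02 a1; tag = H(4e f5 4c 6b 02 a1) = 029d ← matches

3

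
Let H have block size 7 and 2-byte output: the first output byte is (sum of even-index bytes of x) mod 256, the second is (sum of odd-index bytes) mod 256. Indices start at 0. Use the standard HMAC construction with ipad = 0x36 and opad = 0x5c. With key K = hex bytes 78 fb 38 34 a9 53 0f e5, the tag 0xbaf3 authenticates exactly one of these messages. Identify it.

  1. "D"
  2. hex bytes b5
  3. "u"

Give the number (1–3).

2

Key hex bytes 78 fb 38 34 a9 53 0f e5 is 8 bytes > B = 7, so hash it first: H(key) = 68 67, then zero-pad to 7 bytes: K' = 68 67 00 00 00 00 00.
K' ⊕ ipad = 5e 51 36 36 36 36 36; K' ⊕ opad = 34 3b 5c 5c 5c 5c 5c.
m1: inner = H(5e 51 36 36 36 36 36 44) = 00 01; tag = H(34 3b 5c 5c 5c 5c 5c 00 01) = 49f3
m2: inner = H(5e 51 36 36 36 36 36 b5) = 00 72; tag = H(34 3b 5c 5c 5c 5c 5c 00 72) = baf3 ← matches
m3: inner = H(5e 51 36 36 36 36 36 75) = 00 32; tag = H(34 3b 5c 5c 5c 5c 5c 00 32) = 7af3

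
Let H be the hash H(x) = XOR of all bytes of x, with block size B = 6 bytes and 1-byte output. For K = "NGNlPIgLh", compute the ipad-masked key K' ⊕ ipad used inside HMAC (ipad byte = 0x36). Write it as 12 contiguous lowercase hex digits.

Key "NGNlPIgLh" = 4e 47 4e 6c 50 49 67 4c 68 is 9 bytes > B = 6, so hash it first: H(key) = 71, then zero-pad to 6 bytes: K' = 71 00 00 00 00 00.
XOR each byte with 0x36: 71⊕36=47, 00⊕36=36, 00⊕36=36, 00⊕36=36, 00⊕36=36, 00⊕36=36.

473636363636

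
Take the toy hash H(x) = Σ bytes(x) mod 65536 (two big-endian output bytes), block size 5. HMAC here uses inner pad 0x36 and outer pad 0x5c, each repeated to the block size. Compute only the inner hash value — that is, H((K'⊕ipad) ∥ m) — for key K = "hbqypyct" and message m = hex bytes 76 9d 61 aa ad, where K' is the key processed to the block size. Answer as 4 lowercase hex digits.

Key "hbqypyct" = 68 62 71 79 70 79 63 74 is 8 bytes > B = 5, so hash it first: H(key) = 03 74, then zero-pad to 5 bytes: K' = 03 74 00 00 00.
K' ⊕ ipad = 35 42 36 36 36.
Inner input = 35 42 36 36 36 ∥ 76 9d 61 aa ad.
Inner hash: sum = 53+66+54+54+54+118+157+97+170+173 = 996 → 03 e4.

03e4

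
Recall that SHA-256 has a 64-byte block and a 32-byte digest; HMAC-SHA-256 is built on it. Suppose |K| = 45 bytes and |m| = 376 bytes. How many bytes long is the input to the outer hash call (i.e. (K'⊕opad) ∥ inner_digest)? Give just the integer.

96

Key is 45 ≤ 64 bytes, zero-padded: |K'| = 64.
Outer input = (K'⊕opad) ∥ H(inner) → 64 + 32 = 96 bytes.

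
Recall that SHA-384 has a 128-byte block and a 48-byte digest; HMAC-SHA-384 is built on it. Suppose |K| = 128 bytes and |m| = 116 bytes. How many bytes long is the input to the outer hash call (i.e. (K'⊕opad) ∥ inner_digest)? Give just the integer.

176

Key is 128 ≤ 128 bytes, zero-padded: |K'| = 128.
Outer input = (K'⊕opad) ∥ H(inner) → 128 + 48 = 176 bytes.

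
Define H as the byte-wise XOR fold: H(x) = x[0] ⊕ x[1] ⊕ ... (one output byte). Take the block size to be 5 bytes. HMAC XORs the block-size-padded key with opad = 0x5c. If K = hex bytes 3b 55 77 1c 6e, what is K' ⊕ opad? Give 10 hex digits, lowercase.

Key hex bytes 3b 55 77 1c 6e is exactly B = 5 bytes: K' = 3b 55 77 1c 6e.
XOR each byte with 0x5c: 3b⊕5c=67, 55⊕5c=09, 77⊕5c=2b, 1c⊕5c=40, 6e⊕5c=32.

67092b4032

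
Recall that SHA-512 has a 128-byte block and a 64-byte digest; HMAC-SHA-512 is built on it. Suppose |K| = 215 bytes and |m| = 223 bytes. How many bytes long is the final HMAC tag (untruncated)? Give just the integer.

64

The tag is one SHA-512 digest: 64 bytes.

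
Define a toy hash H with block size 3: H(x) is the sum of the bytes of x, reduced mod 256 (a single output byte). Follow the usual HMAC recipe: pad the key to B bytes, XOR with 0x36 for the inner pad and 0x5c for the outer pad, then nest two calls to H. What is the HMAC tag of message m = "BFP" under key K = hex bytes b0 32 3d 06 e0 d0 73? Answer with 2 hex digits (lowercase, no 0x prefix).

Key hex bytes b0 32 3d 06 e0 d0 73 is 7 bytes > B = 3, so hash it first: H(key) = 48, then zero-pad to 3 bytes: K' = 48 00 00.
K' ⊕ ipad = 7e 36 36.  K' ⊕ opad = 14 5c 5c.
Inner input = (K'⊕ipad) ∥ m = 7e 36 36 ∥ 42 46 50.
Inner hash: sum = 126+54+54+66+70+80 = 450; mod 256 = 194 → c2.
Outer input = (K'⊕opad) ∥ inner = 14 5c 5c ∥ c2.
Outer hash (tag): sum = 20+92+92+194 = 398; mod 256 = 142 → 8e.

8e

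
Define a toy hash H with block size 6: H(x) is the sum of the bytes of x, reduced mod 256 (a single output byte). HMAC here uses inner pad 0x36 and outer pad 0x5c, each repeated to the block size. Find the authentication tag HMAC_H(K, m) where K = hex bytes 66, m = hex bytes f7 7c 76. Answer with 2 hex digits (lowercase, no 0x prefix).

Key hex bytes 66 is 1 byte ≤ B = 6; zero-pad to 6 bytes: K' = 66 00 00 00 00 00.
K' ⊕ ipad = 50 36 36 36 36 36.  K' ⊕ opad = 3a 5c 5c 5c 5c 5c.
Inner input = (K'⊕ipad) ∥ m = 50 36 36 36 36 36 ∥ f7 7c 76.
Inner hash: sum = 80+54+54+54+54+54+247+124+118 = 839; mod 256 = 71 → 47.
Outer input = (K'⊕opad) ∥ inner = 3a 5c 5c 5c 5c 5c ∥ 47.
Outer hash (tag): sum = 58+92+92+92+92+92+71 = 589; mod 256 = 77 → 4d.

4d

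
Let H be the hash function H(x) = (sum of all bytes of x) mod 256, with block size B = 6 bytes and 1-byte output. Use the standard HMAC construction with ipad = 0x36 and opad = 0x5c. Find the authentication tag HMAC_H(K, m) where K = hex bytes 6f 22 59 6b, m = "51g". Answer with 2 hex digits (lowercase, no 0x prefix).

Key hex bytes 6f 22 59 6b is 4 bytes ≤ B = 6; zero-pad to 6 bytes: K' = 6f 22 59 6b 00 00.
K' ⊕ ipad = 59 14 6f 5d 36 36.  K' ⊕ opad = 33 7e 05 37 5c 5c.
Inner input = (K'⊕ipad) ∥ m = 59 14 6f 5d 36 36 ∥ 35 31 67.
Inner hash: sum = 89+20+111+93+54+54+53+49+103 = 626; mod 256 = 114 → 72.
Outer input = (K'⊕opad) ∥ inner = 33 7e 05 37 5c 5c ∥ 72.
Outer hash (tag): sum = 51+126+5+55+92+92+114 = 535; mod 256 = 23 → 17.

17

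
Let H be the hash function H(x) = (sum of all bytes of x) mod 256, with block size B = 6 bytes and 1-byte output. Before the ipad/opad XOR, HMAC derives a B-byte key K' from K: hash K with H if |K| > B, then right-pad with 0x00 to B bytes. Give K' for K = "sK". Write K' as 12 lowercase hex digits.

734b00000000

Key "sK" = 73 4b is 2 bytes ≤ B = 6; zero-pad to 6 bytes: K' = 73 4b 00 00 00 00.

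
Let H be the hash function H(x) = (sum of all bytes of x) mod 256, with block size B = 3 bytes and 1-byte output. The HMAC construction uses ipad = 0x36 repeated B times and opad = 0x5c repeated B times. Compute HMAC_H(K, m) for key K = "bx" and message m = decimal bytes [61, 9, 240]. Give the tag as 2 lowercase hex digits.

Key "bx" = 62 78 is 2 bytes ≤ B = 3; zero-pad to 3 bytes: K' = 62 78 00.
K' ⊕ ipad = 54 4e 36.  K' ⊕ opad = 3e 24 5c.
Inner input = (K'⊕ipad) ∥ m = 54 4e 36 ∥ 3d 09 f0.
Inner hash: sum = 84+78+54+61+9+240 = 526; mod 256 = 14 → 0e.
Outer input = (K'⊕opad) ∥ inner = 3e 24 5c ∥ 0e.
Outer hash (tag): sum = 62+36+92+14 = 204 → cc.

cc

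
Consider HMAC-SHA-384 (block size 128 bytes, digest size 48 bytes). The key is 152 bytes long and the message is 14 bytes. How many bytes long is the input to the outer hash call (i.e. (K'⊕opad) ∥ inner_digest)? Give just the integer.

176

Key is 152 > 128 bytes, so it is hashed to 48 bytes then zero-padded to 128: |K'| = 128.
Outer input = (K'⊕opad) ∥ H(inner) → 128 + 48 = 176 bytes.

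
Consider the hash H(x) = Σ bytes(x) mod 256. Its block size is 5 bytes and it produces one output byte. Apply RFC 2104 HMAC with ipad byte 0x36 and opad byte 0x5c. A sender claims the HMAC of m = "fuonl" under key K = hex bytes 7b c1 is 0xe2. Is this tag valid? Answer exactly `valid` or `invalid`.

Key hex bytes 7b c1 is 2 bytes ≤ B = 5; zero-pad to 5 bytes: K' = 7b c1 00 00 00.
K' ⊕ ipad = 4d f7 36 36 36; K' ⊕ opad = 27 9d 5c 5c 5c.
Inner hash: sum = 77+247+54+54+54+102+117+111+110+108 = 1034; mod 256 = 10 → 0a.
Outer hash (recomputed tag): sum = 39+157+92+92+92+10 = 482; mod 256 = 226 → e2.
Recomputed tag = e2; claimed = e2 → match.

valid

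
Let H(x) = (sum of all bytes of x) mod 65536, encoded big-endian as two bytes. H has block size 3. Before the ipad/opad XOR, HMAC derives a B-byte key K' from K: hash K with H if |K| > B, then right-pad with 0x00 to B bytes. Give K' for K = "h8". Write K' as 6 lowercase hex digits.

Key "h8" = 68 38 is 2 bytes ≤ B = 3; zero-pad to 3 bytes: K' = 68 38 00.

683800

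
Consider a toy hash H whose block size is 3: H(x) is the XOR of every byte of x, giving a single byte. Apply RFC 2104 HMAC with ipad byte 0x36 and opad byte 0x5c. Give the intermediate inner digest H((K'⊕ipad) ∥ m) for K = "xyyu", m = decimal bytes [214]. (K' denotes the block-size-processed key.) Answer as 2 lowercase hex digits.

Key "xyyu" = 78 79 79 75 is 4 bytes > B = 3, so hash it first: H(key) = 0d, then zero-pad to 3 bytes: K' = 0d 00 00.
K' ⊕ ipad = 3b 36 36.
Inner input = 3b 36 36 ∥ d6.
Inner hash: XOR 3b⊕36⊕36⊕d6 = ed.

ed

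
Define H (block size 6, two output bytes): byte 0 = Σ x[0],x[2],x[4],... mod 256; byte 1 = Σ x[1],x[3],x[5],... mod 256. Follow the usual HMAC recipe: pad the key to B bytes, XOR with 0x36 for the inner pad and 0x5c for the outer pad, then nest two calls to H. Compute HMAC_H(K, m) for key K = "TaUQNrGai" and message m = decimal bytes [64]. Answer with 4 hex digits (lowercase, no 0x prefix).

Key "TaUQNrGai" = 54 61 55 51 4e 72 47 61 69 is 9 bytes > B = 6, so hash it first: H(key) = a7 85, then zero-pad to 6 bytes: K' = a7 85 00 00 00 00.
K' ⊕ ipad = 91 b3 36 36 36 36.  K' ⊕ opad = fb d9 5c 5c 5c 5c.
Inner input = (K'⊕ipad) ∥ m = 91 b3 36 36 36 36 ∥ 40.
Inner hash: even-index sum = 317 mod 256 = 61; odd-index sum = 287 mod 256 = 31 → 3d 1f.
Outer input = (K'⊕opad) ∥ inner = fb d9 5c 5c 5c 5c ∥ 3d 1f.
Outer hash (tag): even-index sum = 496 mod 256 = 240; odd-index sum = 432 mod 256 = 176 → f0 b0.

f0b0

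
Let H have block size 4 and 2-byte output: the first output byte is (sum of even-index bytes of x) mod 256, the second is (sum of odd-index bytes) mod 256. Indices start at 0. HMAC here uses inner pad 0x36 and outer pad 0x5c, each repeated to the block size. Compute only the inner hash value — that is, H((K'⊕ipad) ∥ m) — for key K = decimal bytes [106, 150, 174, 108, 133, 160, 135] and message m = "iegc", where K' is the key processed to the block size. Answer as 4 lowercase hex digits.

1892

Key decimal bytes [106, 150, 174, 108, 133, 160, 135] = 6a 96 ae 6c 85 a0 87 is 7 bytes > B = 4, so hash it first: H(key) = 24 a2, then zero-pad to 4 bytes: K' = 24 a2 00 00.
K' ⊕ ipad = 12 94 36 36.
Inner input = 12 94 36 36 ∥ 69 65 67 63.
Inner hash: even-index sum = 280 mod 256 = 24; odd-index sum = 402 mod 256 = 146 → 18 92.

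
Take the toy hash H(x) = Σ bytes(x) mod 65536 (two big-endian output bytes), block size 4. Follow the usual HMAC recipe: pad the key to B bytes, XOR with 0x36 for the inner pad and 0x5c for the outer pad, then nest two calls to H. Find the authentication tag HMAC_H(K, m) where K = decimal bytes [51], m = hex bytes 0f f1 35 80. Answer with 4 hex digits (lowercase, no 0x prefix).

01e1

Key decimal bytes [51] = 33 is 1 byte ≤ B = 4; zero-pad to 4 bytes: K' = 33 00 00 00.
K' ⊕ ipad = 05 36 36 36.  K' ⊕ opad = 6f 5c 5c 5c.
Inner input = (K'⊕ipad) ∥ m = 05 36 36 36 ∥ 0f f1 35 80.
Inner hash: sum = 5+54+54+54+15+241+53+128 = 604 → 02 5c.
Outer input = (K'⊕opad) ∥ inner = 6f 5c 5c 5c ∥ 02 5c.
Outer hash (tag): sum = 111+92+92+92+2+92 = 481 → 01 e1.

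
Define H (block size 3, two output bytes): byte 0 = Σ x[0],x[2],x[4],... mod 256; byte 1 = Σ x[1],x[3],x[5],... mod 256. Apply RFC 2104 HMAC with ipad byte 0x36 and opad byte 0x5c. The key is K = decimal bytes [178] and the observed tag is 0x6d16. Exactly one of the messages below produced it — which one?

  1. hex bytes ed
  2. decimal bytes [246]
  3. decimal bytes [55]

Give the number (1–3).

1

Key decimal bytes [178] = b2 is 1 byte ≤ B = 3; zero-pad to 3 bytes: K' = b2 00 00.
K' ⊕ ipad = 84 36 36; K' ⊕ opad = ee 5c 5c.
m1: inner = H(84 36 36 ed) = ba 23; tag = H(ee 5c 5c ba 23) = 6d16 ← matches
m2: inner = H(84 36 36 f6) = ba 2c; tag = H(ee 5c 5c ba 2c) = 7616
m3: inner = H(84 36 36 37) = ba 6d; tag = H(ee 5c 5c ba 6d) = b716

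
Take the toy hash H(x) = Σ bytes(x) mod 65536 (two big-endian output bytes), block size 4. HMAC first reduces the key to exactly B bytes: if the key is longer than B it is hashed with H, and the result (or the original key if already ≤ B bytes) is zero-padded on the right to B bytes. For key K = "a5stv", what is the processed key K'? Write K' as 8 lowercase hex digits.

|K| = 5 > B = 4, so first hash the key.
H(K): sum = 97+53+115+116+118 = 499 → 01 f3.
Zero-pad H(K) = 01 f3 to 4 bytes: K' = 01 f3 00 00.

01f30000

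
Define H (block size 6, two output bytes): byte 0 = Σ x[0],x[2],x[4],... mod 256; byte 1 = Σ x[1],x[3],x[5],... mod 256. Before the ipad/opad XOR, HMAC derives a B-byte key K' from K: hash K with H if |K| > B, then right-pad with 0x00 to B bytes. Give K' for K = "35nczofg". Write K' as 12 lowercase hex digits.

816e00000000

|K| = 8 > B = 6, so first hash the key.
H(K): even-index sum = 385 mod 256 = 129; odd-index sum = 366 mod 256 = 110 → 81 6e.
Zero-pad H(K) = 81 6e to 6 bytes: K' = 81 6e 00 00 00 00.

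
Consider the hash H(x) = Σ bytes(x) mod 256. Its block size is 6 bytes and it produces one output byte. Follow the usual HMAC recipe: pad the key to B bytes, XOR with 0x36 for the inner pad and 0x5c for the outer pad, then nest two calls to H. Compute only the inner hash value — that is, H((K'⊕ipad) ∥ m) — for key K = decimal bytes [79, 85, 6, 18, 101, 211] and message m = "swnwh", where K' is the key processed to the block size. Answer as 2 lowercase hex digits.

Key decimal bytes [79, 85, 6, 18, 101, 211] = 4f 55 06 12 65 d3 is exactly B = 6 bytes: K' = 4f 55 06 12 65 d3.
K' ⊕ ipad = 79 63 30 24 53 e5.
Inner input = 79 63 30 24 53 e5 ∥ 73 77 6e 77 68.
Inner hash: sum = 121+99+48+36+83+229+115+119+110+119+104 = 1183; mod 256 = 159 → 9f.

9f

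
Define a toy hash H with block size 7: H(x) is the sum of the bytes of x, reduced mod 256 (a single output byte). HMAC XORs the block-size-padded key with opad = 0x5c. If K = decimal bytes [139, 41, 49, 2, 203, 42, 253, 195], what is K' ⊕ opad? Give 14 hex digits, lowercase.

Key decimal bytes [139, 41, 49, 2, 203, 42, 253, 195] = 8b 29 31 02 cb 2a fd c3 is 8 bytes > B = 7, so hash it first: H(key) = 9c, then zero-pad to 7 bytes: K' = 9c 00 00 00 00 00 00.
XOR each byte with 0x5c: 9c⊕5c=c0, 00⊕5c=5c, 00⊕5c=5c, 00⊕5c=5c, 00⊕5c=5c, 00⊕5c=5c, 00⊕5c=5c.

c05c5c5c5c5c5c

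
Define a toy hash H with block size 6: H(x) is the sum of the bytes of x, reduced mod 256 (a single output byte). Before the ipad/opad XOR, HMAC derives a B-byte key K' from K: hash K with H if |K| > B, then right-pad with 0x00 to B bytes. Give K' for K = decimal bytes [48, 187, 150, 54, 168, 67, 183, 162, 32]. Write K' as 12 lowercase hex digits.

1b0000000000

|K| = 9 > B = 6, so first hash the key.
H(K): sum = 48+187+150+54+168+67+183+162+32 = 1051; mod 256 = 27 → 1b.
Zero-pad H(K) = 1b to 6 bytes: K' = 1b 00 00 00 00 00.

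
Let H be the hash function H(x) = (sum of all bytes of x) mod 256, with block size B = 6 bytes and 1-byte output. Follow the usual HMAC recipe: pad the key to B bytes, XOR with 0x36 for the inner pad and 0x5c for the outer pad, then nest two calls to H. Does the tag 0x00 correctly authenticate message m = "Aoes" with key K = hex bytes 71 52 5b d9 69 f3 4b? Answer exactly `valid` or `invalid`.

invalid

Key hex bytes 71 52 5b d9 69 f3 4b is 7 bytes > B = 6, so hash it first: H(key) = 9e, then zero-pad to 6 bytes: K' = 9e 00 00 00 00 00.
K' ⊕ ipad = a8 36 36 36 36 36; K' ⊕ opad = c2 5c 5c 5c 5c 5c.
Inner hash: sum = 168+54+54+54+54+54+65+111+101+115 = 830; mod 256 = 62 → 3e.
Outer hash (recomputed tag): sum = 194+92+92+92+92+92+62 = 716; mod 256 = 204 → cc.
Recomputed tag = cc; claimed = 00 → mismatch.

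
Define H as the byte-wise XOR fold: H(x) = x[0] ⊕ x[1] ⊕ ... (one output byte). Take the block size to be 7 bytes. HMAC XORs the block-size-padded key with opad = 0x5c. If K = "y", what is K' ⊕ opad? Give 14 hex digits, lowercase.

Key "y" = 79 is 1 byte ≤ B = 7; zero-pad to 7 bytes: K' = 79 00 00 00 00 00 00.
XOR each byte with 0x5c: 79⊕5c=25, 00⊕5c=5c, 00⊕5c=5c, 00⊕5c=5c, 00⊕5c=5c, 00⊕5c=5c, 00⊕5c=5c.

255c5c5c5c5c5c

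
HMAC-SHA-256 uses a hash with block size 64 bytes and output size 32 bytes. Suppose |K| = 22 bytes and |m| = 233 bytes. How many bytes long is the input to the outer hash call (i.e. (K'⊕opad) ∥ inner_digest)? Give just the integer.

Key is 22 ≤ 64 bytes, zero-padded: |K'| = 64.
Outer input = (K'⊕opad) ∥ H(inner) → 64 + 32 = 96 bytes.

96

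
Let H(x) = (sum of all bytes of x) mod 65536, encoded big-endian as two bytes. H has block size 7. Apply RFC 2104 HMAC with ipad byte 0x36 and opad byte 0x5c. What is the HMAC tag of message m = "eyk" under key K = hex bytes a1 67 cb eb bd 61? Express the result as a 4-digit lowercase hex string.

Key hex bytes a1 67 cb eb bd 61 is 6 bytes ≤ B = 7; zero-pad to 7 bytes: K' = a1 67 cb eb bd 61 00.
K' ⊕ ipad = 97 51 fd dd 8b 57 36.  K' ⊕ opad = fd 3b 97 b7 e1 3d 5c.
Inner input = (K'⊕ipad) ∥ m = 97 51 fd dd 8b 57 36 ∥ 65 79 6b.
Inner hash: sum = 151+81+253+221+139+87+54+101+121+107 = 1315 → 05 23.
Outer input = (K'⊕opad) ∥ inner = fd 3b 97 b7 e1 3d 5c ∥ 05 23.
Outer hash (tag): sum = 253+59+151+183+225+61+92+5+35 = 1064 → 04 28.

0428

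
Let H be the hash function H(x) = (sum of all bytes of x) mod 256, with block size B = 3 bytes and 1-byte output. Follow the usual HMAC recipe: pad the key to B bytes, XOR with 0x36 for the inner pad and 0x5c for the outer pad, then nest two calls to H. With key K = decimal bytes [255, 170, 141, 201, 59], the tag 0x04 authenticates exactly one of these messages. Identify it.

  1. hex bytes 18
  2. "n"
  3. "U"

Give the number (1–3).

Key decimal bytes [255, 170, 141, 201, 59] = ff aa 8d c9 3b is 5 bytes > B = 3, so hash it first: H(key) = 3a, then zero-pad to 3 bytes: K' = 3a 00 00.
K' ⊕ ipad = 0c 36 36; K' ⊕ opad = 66 5c 5c.
m1: inner = H(0c 36 36 18) = 90; tag = H(66 5c 5c 90) = ae
m2: inner = H(0c 36 36 6e) = e6; tag = H(66 5c 5c e6) = 04 ← matches
m3: inner = H(0c 36 36 55) = cd; tag = H(66 5c 5c cd) = eb

2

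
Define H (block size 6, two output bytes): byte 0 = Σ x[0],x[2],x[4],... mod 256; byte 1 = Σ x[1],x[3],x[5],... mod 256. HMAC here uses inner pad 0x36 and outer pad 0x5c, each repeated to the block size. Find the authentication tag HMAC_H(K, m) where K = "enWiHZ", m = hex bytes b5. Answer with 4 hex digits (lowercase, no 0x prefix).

Key "enWiHZ" = 65 6e 57 69 48 5a is exactly B = 6 bytes: K' = 65 6e 57 69 48 5a.
K' ⊕ ipad = 53 58 61 5f 7e 6c.  K' ⊕ opad = 39 32 0b 35 14 06.
Inner input = (K'⊕ipad) ∥ m = 53 58 61 5f 7e 6c ∥ b5.
Inner hash: even-index sum = 487 mod 256 = 231; odd-index sum = 291 mod 256 = 35 → e7 23.
Outer input = (K'⊕opad) ∥ inner = 39 32 0b 35 14 06 ∥ e7 23.
Outer hash (tag): even-index sum = 319 mod 256 = 63; odd-index sum = 144 mod 256 = 144 → 3f 90.

3f90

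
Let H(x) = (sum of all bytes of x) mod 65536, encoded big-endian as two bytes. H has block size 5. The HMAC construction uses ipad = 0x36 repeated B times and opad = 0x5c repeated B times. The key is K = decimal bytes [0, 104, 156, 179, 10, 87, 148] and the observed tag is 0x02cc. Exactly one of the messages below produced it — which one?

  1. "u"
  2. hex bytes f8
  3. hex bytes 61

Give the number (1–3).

Key decimal bytes [0, 104, 156, 179, 10, 87, 148] = 00 68 9c b3 0a 57 94 is 7 bytes > B = 5, so hash it first: H(key) = 02 ac, then zero-pad to 5 bytes: K' = 02 ac 00 00 00.
K' ⊕ ipad = 34 9a 36 36 36; K' ⊕ opad = 5e f0 5c 5c 5c.
m1: inner = H(34 9a 36 36 36 75) = 01 e5; tag = H(5e f0 5c 5c 5c 01 e5) = 0348
m2: inner = H(34 9a 36 36 36 f8) = 02 68; tag = H(5e f0 5c 5c 5c 02 68) = 02cc ← matches
m3: inner = H(34 9a 36 36 36 61) = 01 d1; tag = H(5e f0 5c 5c 5c 01 d1) = 0334

2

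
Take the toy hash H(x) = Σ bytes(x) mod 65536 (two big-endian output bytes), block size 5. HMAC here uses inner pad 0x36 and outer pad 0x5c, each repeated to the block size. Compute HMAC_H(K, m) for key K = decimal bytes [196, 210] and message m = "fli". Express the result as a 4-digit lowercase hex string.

02f0

Key decimal bytes [196, 210] = c4 d2 is 2 bytes ≤ B = 5; zero-pad to 5 bytes: K' = c4 d2 00 00 00.
K' ⊕ ipad = f2 e4 36 36 36.  K' ⊕ opad = 98 8e 5c 5c 5c.
Inner input = (K'⊕ipad) ∥ m = f2 e4 36 36 36 ∥ 66 6c 69.
Inner hash: sum = 242+228+54+54+54+102+108+105 = 947 → 03 b3.
Outer input = (K'⊕opad) ∥ inner = 98 8e 5c 5c 5c ∥ 03 b3.
Outer hash (tag): sum = 152+142+92+92+92+3+179 = 752 → 02 f0.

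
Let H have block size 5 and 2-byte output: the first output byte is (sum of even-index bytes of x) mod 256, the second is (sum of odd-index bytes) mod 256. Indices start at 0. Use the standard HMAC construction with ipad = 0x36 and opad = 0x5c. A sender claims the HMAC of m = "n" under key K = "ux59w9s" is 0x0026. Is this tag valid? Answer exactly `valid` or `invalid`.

invalid

Key "ux59w9s" = 75 78 35 39 77 39 73 is 7 bytes > B = 5, so hash it first: H(key) = 94 ea, then zero-pad to 5 bytes: K' = 94 ea 00 00 00.
K' ⊕ ipad = a2 dc 36 36 36; K' ⊕ opad = c8 b6 5c 5c 5c.
Inner hash: even-index sum = 270 mod 256 = 14; odd-index sum = 384 mod 256 = 128 → 0e 80.
Outer hash (recomputed tag): even-index sum = 512 mod 256 = 0; odd-index sum = 288 mod 256 = 32 → 00 20.
Recomputed tag = 0020; claimed = 0026 → mismatch.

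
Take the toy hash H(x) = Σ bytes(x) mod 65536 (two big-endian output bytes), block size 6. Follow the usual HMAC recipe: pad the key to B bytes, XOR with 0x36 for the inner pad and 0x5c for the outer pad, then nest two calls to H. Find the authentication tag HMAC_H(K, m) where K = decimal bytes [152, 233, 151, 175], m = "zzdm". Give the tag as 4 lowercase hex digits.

04eb

Key decimal bytes [152, 233, 151, 175] = 98 e9 97 af is 4 bytes ≤ B = 6; zero-pad to 6 bytes: K' = 98 e9 97 af 00 00.
K' ⊕ ipad = ae df a1 99 36 36.  K' ⊕ opad = c4 b5 cb f3 5c 5c.
Inner input = (K'⊕ipad) ∥ m = ae df a1 99 36 36 ∥ 7a 7a 64 6d.
Inner hash: sum = 174+223+161+153+54+54+122+122+100+109 = 1272 → 04 f8.
Outer input = (K'⊕opad) ∥ inner = c4 b5 cb f3 5c 5c ∥ 04 f8.
Outer hash (tag): sum = 196+181+203+243+92+92+4+248 = 1259 → 04 eb.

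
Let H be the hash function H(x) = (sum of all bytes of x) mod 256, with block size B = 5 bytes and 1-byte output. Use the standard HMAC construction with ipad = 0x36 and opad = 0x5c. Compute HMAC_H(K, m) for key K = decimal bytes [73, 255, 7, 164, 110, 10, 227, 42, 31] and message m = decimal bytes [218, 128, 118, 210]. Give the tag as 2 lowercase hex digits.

Key decimal bytes [73, 255, 7, 164, 110, 10, 227, 42, 31] = 49 ff 07 a4 6e 0a e3 2a 1f is 9 bytes > B = 5, so hash it first: H(key) = 97, then zero-pad to 5 bytes: K' = 97 00 00 00 00.
K' ⊕ ipad = a1 36 36 36 36.  K' ⊕ opad = cb 5c 5c 5c 5c.
Inner input = (K'⊕ipad) ∥ m = a1 36 36 36 36 ∥ da 80 76 d2.
Inner hash: sum = 161+54+54+54+54+218+128+118+210 = 1051; mod 256 = 27 → 1b.
Outer input = (K'⊕opad) ∥ inner = cb 5c 5c 5c 5c ∥ 1b.
Outer hash (tag): sum = 203+92+92+92+92+27 = 598; mod 256 = 86 → 56.

56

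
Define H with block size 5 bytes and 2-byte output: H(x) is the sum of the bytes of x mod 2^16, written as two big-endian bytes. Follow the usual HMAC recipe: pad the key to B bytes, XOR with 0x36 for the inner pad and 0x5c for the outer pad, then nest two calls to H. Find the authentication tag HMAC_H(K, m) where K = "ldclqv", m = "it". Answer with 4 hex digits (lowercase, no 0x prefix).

02b1

Key "ldclqv" = 6c 64 63 6c 71 76 is 6 bytes > B = 5, so hash it first: H(key) = 02 86, then zero-pad to 5 bytes: K' = 02 86 00 00 00.
K' ⊕ ipad = 34 b0 36 36 36.  K' ⊕ opad = 5e da 5c 5c 5c.
Inner input = (K'⊕ipad) ∥ m = 34 b0 36 36 36 ∥ 69 74.
Inner hash: sum = 52+176+54+54+54+105+116 = 611 → 02 63.
Outer input = (K'⊕opad) ∥ inner = 5e da 5c 5c 5c ∥ 02 63.
Outer hash (tag): sum = 94+218+92+92+92+2+99 = 689 → 02 b1.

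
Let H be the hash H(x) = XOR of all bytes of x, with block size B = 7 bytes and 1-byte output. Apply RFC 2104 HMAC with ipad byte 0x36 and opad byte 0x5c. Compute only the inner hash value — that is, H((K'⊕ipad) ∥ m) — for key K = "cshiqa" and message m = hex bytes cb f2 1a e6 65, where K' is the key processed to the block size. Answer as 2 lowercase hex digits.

Key "cshiqa" = 63 73 68 69 71 61 is 6 bytes ≤ B = 7; zero-pad to 7 bytes: K' = 63 73 68 69 71 61 00.
K' ⊕ ipad = 55 45 5e 5f 47 57 36.
Inner input = 55 45 5e 5f 47 57 36 ∥ cb f2 1a e6 65.
Inner hash: XOR 55⊕45⊕5e⊕5f⊕47⊕57⊕36⊕cb⊕f2⊕1a⊕e6⊕65 = 97.

97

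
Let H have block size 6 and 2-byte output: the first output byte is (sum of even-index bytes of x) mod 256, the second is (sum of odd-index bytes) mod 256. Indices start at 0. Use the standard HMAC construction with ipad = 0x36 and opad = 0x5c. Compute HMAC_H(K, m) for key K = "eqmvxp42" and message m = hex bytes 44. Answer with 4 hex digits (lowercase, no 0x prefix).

Key "eqmvxp42" = 65 71 6d 76 78 70 34 32 is 8 bytes > B = 6, so hash it first: H(key) = 7e 89, then zero-pad to 6 bytes: K' = 7e 89 00 00 00 00.
K' ⊕ ipad = 48 bf 36 36 36 36.  K' ⊕ opad = 22 d5 5c 5c 5c 5c.
Inner input = (K'⊕ipad) ∥ m = 48 bf 36 36 36 36 ∥ 44.
Inner hash: even-index sum = 248 mod 256 = 248; odd-index sum = 299 mod 256 = 43 → f8 2b.
Outer input = (K'⊕opad) ∥ inner = 22 d5 5c 5c 5c 5c ∥ f8 2b.
Outer hash (tag): even-index sum = 466 mod 256 = 210; odd-index sum = 440 mod 256 = 184 → d2 b8.

d2b8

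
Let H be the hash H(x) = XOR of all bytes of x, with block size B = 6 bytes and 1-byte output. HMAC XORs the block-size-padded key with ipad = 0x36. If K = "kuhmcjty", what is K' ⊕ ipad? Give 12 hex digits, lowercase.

Key "kuhmcjty" = 6b 75 68 6d 63 6a 74 79 is 8 bytes > B = 6, so hash it first: H(key) = 1f, then zero-pad to 6 bytes: K' = 1f 00 00 00 00 00.
XOR each byte with 0x36: 1f⊕36=29, 00⊕36=36, 00⊕36=36, 00⊕36=36, 00⊕36=36, 00⊕36=36.

293636363636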